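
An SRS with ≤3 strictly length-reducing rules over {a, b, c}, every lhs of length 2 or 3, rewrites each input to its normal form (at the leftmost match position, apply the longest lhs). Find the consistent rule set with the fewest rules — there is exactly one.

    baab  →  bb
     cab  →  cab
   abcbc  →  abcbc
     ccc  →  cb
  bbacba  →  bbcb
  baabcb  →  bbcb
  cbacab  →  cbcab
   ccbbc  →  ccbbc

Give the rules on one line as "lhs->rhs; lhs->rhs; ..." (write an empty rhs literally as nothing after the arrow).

ba->b; ccc->cb

  | baab => bab => bb
  | cab
  | abcbc
  | ccc => cb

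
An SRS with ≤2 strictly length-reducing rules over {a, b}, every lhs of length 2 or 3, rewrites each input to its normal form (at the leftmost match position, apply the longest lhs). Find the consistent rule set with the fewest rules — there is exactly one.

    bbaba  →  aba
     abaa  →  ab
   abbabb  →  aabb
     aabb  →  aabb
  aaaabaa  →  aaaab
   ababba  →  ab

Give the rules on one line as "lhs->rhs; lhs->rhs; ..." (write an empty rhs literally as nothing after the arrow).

  | bbaba => aba
  | abaa => ab
  | abbabb => aabb
  | aabb

baa->b; bba->a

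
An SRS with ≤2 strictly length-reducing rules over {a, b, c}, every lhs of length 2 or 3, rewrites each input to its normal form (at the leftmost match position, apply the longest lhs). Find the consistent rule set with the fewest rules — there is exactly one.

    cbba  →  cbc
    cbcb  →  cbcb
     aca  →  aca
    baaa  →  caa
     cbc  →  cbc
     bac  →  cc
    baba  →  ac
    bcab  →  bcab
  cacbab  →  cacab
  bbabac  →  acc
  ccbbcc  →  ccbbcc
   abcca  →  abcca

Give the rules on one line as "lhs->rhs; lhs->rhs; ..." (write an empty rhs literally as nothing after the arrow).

ba->c; bab->ab

  | cbba => cbc
  | cbcb
  | aca
  | baaa => caa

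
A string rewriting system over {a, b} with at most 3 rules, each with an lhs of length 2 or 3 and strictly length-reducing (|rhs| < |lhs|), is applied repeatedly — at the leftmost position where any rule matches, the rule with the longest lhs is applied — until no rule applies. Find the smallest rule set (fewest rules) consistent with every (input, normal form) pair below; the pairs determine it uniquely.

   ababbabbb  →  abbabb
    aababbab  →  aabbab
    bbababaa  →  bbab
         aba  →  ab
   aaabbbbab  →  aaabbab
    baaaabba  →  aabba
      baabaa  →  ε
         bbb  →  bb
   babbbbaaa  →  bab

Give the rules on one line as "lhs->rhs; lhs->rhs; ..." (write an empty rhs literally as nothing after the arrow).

aba->ab; baa->; bbb->bb

  | ababbabbb => abbbabbb => abbabbb => abbabb
  | aababbab => aabbbab => aabbab
  | bbababaa => bbabbaa => bbab
  | aba => ab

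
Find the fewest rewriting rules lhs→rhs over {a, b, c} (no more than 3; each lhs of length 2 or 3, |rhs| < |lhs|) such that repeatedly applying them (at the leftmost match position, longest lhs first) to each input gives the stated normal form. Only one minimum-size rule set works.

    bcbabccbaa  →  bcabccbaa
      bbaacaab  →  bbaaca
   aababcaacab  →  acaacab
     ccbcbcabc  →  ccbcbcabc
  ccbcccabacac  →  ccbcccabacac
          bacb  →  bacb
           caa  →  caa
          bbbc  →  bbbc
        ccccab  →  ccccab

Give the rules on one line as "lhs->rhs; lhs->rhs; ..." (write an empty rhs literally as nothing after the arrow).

  | bcbabccbaa => bcabccbaa
  | bbaacaab => bbaaca
  | aababcaacab => aabcaacab => acaacab
  | ccbcbcabc

aab->a; bab->ab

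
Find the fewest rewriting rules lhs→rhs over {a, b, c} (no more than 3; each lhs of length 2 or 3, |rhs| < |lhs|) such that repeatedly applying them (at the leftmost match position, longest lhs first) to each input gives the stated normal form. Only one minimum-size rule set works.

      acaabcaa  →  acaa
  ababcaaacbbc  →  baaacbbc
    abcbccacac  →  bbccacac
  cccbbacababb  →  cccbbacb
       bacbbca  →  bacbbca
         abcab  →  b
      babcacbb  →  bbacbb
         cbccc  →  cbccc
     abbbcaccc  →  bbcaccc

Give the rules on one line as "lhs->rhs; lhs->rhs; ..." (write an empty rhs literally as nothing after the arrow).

ab->; abc->b

  | acaabcaa => acabaa => acaa
  | ababcaaacbbc => abcaaacbbc => baaacbbc
  | abcbccacac => bbccacac
  | cccbbacababb => cccbbacabb => cccbbacb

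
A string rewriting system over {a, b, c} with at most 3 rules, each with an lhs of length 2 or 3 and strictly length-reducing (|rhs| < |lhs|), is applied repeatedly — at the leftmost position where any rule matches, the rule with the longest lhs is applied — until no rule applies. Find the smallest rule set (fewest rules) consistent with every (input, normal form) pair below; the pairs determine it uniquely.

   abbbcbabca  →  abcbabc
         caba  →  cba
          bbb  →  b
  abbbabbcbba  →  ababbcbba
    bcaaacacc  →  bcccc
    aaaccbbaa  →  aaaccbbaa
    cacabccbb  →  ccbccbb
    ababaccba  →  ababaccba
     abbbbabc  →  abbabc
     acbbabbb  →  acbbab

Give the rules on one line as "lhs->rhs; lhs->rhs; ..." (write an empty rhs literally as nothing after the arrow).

bbb->b; ca->c

  | abbbcbabca => abcbabca => abcbabc
  | caba => cba
  | bbb => b
  | abbbabbcbba => ababbcbba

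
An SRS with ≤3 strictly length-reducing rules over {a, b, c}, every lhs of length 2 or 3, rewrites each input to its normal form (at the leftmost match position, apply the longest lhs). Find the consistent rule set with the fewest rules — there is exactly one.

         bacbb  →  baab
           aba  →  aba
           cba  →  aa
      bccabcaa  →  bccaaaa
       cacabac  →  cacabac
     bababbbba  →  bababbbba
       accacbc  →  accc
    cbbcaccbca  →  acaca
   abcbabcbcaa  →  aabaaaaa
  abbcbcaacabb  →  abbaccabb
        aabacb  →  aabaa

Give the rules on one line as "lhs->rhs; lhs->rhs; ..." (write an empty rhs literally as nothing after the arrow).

  | bacbb => baab
  | aba
  | cba => aa
  | bccabcaa => bccaaaa

aac->c; abc->aa; cb->a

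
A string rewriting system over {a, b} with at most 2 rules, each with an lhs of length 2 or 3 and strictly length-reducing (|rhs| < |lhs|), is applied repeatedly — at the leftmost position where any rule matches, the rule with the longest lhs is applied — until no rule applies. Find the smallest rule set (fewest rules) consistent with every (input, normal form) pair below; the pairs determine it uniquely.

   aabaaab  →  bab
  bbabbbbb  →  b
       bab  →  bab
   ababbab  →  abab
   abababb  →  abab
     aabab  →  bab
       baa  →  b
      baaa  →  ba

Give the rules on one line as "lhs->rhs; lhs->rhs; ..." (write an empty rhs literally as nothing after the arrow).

  | aabaaab => baaab => bab
  | bbabbbbb => aabbbbb => bbbbb => abbb => aab => b
  | bab
  | ababbab => abaaab => abab

aa->; bb->a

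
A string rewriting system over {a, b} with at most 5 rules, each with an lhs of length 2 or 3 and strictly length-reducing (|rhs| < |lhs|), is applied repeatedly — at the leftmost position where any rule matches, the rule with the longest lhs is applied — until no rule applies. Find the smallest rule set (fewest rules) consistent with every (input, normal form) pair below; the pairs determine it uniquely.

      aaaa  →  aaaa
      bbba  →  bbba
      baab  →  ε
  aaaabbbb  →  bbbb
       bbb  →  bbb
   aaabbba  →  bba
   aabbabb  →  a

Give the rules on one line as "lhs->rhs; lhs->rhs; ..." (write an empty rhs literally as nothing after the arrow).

  | aaaa
  | bbba
  | baab => ab => ε
  | aaaabbbb => aabbbb => bbbb

aab->b; ab->; baa->a; bab->a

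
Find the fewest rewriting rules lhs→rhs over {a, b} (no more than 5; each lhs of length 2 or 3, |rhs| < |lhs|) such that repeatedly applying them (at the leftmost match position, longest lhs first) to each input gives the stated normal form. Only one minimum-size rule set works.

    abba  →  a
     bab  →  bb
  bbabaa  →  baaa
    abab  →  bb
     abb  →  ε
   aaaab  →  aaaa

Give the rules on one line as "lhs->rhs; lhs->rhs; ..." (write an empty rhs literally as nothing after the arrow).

aab->aa; ab->b; abb->; bbb->ba

  | abba => a
  | bab => bb
  | bbabaa => bbbaa => baaa
  | abab => bab => bb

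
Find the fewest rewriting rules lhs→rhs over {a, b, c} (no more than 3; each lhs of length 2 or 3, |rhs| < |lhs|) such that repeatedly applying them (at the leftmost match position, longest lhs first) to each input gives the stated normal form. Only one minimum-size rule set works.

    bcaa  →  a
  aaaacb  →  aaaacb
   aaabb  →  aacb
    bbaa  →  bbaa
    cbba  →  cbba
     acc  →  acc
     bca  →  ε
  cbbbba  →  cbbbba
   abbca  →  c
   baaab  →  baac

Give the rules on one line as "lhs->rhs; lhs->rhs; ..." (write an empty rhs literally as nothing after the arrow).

ab->c; bca->

  | bcaa => a
  | aaaacb
  | aaabb => aacb
  | bbaa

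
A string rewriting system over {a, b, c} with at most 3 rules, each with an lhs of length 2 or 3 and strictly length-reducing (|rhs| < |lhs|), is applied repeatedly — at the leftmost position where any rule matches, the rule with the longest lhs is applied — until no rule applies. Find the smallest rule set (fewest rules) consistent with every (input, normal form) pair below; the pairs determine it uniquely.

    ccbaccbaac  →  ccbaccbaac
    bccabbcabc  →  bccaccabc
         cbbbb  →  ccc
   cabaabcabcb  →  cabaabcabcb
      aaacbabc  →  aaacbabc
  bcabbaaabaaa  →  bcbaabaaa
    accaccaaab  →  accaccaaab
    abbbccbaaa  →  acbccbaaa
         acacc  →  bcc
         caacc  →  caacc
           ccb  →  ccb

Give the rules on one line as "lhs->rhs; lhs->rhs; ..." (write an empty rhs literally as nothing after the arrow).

  | ccbaccbaac
  | bccabbcabc => bccaccabc
  | cbbbb => ccbb => ccc
  | cabaabcabcb

aca->b; bb->c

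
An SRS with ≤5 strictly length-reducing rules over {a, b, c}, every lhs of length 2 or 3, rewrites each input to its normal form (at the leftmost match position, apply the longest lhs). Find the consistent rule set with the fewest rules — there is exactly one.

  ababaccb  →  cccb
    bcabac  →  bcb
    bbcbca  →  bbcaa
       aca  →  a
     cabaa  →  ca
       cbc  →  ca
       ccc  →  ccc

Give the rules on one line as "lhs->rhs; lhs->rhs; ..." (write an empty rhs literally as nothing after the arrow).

ac->; acc->b; ba->c; cbc->ca

  | ababaccb => acbaccb => baccb => cccb
  | bcabac => bcacc => bcb
  | bbcbca => bbcaa
  | aca => a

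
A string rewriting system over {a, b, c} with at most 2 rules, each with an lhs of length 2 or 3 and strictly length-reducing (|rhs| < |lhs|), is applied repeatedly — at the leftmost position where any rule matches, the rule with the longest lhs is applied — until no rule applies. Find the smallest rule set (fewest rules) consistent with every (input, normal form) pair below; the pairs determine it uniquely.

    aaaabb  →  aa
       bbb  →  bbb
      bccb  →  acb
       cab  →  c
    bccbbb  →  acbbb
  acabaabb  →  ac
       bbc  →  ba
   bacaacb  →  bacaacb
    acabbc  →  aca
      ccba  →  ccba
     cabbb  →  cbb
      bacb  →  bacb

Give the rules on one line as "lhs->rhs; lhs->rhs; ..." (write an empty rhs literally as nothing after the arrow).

  | aaaabb => aaab => aa
  | bbb
  | bccb => acb
  | cab => c

ab->; bc->a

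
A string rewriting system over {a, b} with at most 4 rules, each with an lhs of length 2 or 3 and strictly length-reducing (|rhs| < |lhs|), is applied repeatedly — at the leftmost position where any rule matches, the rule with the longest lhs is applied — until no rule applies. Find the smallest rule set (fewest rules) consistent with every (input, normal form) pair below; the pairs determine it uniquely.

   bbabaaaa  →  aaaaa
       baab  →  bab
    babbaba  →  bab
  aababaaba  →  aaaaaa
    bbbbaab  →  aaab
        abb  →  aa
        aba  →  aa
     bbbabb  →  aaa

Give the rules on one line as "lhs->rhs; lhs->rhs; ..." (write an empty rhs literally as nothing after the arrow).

  | bbabaaaa => abbaaaa => aabaaa => aaaaa
  | baab => bab
  | babbaba => baabba => babba => baab => bab
  | aababaaba => aaabaaba => aaaaaba => aaaaaa

aba->aa; baa->ba; bb->a; bba->ab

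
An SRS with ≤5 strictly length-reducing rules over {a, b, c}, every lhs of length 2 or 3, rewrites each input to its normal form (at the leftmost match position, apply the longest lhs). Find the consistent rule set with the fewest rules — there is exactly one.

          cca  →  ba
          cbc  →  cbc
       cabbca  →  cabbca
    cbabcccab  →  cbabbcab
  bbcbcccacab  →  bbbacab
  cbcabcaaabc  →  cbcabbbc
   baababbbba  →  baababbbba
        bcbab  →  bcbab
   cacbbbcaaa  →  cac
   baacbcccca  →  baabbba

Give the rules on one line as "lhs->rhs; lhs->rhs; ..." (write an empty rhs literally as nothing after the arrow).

  | cca => ba
  | cbc
  | cabbca
  | cbabcccab => cbabbcab

aaa->c; aac->aa; cbb->c; cc->b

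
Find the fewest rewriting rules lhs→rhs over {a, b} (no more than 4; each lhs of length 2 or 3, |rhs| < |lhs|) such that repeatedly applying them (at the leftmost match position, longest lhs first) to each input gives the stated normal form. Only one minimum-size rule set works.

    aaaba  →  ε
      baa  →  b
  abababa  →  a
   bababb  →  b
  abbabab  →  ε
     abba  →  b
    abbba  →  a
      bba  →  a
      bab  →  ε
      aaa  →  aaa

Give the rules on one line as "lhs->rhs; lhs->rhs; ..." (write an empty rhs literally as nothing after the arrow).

ab->; aba->bb; ba->b; bb->

  | aaaba => aabb => ab => ε
  | baa => ba => b
  | abababa => bbbaba => baba => bba => a
  | bababb => bbabb => abb => b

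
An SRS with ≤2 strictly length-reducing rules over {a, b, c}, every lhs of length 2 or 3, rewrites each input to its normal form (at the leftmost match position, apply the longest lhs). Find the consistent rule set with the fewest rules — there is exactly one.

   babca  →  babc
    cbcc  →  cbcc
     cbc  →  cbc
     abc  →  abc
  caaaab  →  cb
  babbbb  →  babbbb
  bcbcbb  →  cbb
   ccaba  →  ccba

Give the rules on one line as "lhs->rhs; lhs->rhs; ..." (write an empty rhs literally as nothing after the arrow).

bcb->; ca->c

  | babca => babc
  | cbcc
  | cbc
  | abc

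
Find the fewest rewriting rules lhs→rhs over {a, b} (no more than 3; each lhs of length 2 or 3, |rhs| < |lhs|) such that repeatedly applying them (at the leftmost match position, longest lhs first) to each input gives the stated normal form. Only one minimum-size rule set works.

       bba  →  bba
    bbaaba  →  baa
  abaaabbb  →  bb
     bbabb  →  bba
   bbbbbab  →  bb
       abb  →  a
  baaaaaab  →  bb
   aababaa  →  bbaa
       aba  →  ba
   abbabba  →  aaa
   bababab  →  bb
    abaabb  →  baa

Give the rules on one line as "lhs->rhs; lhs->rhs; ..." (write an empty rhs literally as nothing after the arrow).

ab->b; abb->a; bbb->ba

  | bba
  | bbaaba => bbaba => bbba => baa
  | abaaabbb => baaabbb => baaab => baab => bab => bb
  | bbabb => bba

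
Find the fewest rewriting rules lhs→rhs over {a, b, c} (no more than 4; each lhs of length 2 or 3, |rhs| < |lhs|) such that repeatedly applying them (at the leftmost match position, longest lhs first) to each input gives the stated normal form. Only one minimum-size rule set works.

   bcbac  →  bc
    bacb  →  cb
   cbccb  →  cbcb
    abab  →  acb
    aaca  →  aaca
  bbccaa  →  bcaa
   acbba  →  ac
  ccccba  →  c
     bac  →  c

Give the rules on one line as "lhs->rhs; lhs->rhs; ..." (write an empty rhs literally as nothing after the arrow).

  | bcbac => bccc => bcc => bc
  | bacb => ccb => cb
  | cbccb => cbcb
  | abab => acb

ba->c; bb->b; cc->c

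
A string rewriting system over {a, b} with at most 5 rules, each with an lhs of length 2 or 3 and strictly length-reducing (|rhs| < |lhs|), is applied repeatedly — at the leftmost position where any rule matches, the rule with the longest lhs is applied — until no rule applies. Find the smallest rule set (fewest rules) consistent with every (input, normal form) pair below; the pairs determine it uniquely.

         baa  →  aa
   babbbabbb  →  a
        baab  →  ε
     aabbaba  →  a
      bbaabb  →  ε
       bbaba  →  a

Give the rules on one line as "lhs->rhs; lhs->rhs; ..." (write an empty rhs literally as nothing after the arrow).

  | baa => aa
  | babbbabbb => abbbabbb => bbabbb => aabbb => bb => a
  | baab => aab => ε
  | aabbaba => baba => aba => a

aab->; ab->; ba->a; bb->a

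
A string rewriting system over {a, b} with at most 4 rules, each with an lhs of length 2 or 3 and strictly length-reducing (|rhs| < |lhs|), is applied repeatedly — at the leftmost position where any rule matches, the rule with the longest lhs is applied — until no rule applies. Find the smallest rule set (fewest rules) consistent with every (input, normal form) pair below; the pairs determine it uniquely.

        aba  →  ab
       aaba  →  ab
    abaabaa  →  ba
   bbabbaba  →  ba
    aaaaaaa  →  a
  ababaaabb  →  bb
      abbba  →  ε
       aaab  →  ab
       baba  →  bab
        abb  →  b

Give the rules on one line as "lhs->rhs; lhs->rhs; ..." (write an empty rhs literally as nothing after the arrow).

  | aba => ab
  | aaba => aba => ab
  | abaabaa => ababaa => abbaa => baa => ba
  | bbabbaba => bbaba => ba

aa->a; aba->ab; abb->b; bba->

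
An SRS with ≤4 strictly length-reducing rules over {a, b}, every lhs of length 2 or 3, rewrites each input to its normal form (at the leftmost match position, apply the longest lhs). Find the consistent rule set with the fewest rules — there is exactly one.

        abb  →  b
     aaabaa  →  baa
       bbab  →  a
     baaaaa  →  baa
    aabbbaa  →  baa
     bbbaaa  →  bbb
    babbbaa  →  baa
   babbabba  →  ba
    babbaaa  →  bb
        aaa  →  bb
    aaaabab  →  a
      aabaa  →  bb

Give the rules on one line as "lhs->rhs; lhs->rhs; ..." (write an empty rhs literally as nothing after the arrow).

aaa->bb; ab->; bab->a; bba->ba

  | abb => b
  | aaabaa => bbbaa => bbaa => baa
  | bbab => bab => a
  | baaaaa => bbbaa => bbaa => baa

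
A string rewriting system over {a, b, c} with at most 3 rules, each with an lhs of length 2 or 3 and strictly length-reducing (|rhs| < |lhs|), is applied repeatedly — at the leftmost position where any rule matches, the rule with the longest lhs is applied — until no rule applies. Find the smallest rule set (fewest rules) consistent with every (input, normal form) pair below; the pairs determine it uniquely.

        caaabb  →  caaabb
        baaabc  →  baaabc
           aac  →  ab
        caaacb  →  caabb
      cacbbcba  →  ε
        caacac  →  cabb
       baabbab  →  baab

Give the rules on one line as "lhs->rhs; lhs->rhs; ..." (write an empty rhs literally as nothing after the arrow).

  | caaabb
  | baaabc
  | aac => ab
  | caaacb => caabb

ac->b; bba->; cb->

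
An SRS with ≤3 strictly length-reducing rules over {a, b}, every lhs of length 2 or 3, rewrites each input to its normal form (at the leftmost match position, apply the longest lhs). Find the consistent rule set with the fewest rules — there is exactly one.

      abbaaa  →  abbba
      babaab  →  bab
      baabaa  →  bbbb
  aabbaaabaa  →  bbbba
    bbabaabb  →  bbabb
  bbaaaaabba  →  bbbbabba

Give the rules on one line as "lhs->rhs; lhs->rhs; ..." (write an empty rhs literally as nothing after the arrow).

  | abbaaa => abbba
  | babaab => bab
  | baabaa => bbbaa => bbbb
  | aabbaaabaa => bbbaaabaa => bbbbabaa => bbbba

aa->b; aba->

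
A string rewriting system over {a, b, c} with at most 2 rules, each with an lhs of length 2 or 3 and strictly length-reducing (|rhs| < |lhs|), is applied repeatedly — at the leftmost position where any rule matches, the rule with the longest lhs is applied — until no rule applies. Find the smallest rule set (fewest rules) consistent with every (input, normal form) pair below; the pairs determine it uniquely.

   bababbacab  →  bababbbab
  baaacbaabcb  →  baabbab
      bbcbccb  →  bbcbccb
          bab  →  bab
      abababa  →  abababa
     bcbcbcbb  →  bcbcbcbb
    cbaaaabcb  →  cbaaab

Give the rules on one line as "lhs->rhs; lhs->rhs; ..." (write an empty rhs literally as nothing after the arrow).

  | bababbacab => bababbbab
  | baaacbaabcb => baabbaabcb => baabbab
  | bbcbccb
  | bab

abc->; ac->b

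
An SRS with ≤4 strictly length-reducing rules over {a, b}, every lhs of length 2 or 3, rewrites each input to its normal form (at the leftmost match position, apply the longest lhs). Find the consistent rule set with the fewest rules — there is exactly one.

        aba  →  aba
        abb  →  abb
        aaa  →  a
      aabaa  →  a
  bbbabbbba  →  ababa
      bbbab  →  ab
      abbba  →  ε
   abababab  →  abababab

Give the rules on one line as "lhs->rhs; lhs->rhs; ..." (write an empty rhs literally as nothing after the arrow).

  | aba
  | abb
  | aaa => a
  | aabaa => baa => a

aa->; baa->a; bbb->ba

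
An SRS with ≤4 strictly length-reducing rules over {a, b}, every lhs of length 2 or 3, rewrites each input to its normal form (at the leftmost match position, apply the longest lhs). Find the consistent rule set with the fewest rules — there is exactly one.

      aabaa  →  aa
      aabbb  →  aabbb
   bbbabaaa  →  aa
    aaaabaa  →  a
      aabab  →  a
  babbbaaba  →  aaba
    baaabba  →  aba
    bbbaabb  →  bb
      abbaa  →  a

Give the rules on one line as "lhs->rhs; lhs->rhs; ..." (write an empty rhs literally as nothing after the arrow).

aaa->; baa->; bab->aa; bba->ba

  | aabaa => aa
  | aabbb
  | bbbabaaa => bbabaaa => babaaa => aaaaa => aa
  | aaaabaa => abaa => a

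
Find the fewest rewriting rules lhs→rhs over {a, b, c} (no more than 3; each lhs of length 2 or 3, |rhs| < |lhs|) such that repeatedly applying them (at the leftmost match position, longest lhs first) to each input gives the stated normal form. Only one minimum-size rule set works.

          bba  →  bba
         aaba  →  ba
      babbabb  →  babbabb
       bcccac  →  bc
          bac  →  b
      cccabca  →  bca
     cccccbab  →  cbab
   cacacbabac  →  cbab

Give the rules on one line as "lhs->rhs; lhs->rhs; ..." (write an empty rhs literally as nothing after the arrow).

  | bba
  | aaba => ba
  | babbabb
  | bcccac => baac => bc

aa->; ac->; ccc->a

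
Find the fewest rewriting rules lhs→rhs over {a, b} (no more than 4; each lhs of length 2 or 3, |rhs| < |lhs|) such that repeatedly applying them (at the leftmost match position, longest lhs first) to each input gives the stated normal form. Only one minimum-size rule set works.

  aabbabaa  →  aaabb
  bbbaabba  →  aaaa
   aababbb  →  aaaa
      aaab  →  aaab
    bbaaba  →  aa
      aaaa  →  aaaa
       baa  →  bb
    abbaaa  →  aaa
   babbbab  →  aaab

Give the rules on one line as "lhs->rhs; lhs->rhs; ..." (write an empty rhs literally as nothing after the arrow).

ba->a; baa->bb; bbb->a

  | aabbabaa => aababaa => aaabaa => aaabb
  | bbbaabba => aaabba => aaaba => aaaa
  | aababbb => aaabbb => aaaa
  | aaab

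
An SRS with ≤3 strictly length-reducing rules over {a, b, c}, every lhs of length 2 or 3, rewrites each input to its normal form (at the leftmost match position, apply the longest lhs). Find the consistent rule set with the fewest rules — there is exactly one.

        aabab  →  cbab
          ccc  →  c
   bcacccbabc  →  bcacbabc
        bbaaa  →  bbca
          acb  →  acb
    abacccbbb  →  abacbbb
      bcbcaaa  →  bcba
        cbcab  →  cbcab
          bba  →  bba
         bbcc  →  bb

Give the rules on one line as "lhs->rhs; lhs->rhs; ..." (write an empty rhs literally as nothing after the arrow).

  | aabab => cbab
  | ccc => c
  | bcacccbabc => bcacbabc
  | bbaaa => bbca

aa->c; cc->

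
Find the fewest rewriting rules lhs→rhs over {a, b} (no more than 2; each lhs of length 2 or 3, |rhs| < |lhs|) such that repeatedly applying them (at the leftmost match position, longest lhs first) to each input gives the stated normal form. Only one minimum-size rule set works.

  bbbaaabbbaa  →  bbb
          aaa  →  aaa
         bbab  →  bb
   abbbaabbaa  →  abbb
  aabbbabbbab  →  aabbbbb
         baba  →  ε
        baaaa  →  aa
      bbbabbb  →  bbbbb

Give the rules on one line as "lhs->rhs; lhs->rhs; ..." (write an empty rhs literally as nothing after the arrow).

  | bbbaaabbbaa => bbabbbaa => bbbbaa => bbb
  | aaa
  | bbab => bb
  | abbbaabbaa => abbbbaa => abbb

ba->; baa->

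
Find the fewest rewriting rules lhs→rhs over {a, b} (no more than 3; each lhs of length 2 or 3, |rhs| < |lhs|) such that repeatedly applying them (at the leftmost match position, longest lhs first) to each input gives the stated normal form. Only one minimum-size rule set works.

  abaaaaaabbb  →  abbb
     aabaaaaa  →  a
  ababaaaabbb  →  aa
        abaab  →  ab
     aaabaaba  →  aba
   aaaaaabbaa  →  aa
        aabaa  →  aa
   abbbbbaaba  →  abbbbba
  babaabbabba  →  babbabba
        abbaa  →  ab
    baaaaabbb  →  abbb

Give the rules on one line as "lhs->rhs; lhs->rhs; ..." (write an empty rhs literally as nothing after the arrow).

  | abaaaaaabbb => aaaaabbb => aaabbb => abbb
  | aabaaaaa => aaaaaaa => aaaaa => aaa => a
  | ababaaaabbb => abaaabbb => aabbb => aabb => aab => aa
  | abaab => ab

aaa->a; aab->aa; baa->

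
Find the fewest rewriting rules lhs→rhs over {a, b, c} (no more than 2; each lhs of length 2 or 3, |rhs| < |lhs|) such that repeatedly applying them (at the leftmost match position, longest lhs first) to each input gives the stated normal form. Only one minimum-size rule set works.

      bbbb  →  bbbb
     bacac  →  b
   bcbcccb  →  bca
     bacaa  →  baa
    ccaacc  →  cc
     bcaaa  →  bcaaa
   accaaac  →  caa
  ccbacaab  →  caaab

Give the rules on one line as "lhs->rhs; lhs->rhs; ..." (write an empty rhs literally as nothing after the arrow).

ac->; cb->a

  | bbbb
  | bacac => bac => b
  | bcbcccb => bacccb => bccb => bca
  | bacaa => baa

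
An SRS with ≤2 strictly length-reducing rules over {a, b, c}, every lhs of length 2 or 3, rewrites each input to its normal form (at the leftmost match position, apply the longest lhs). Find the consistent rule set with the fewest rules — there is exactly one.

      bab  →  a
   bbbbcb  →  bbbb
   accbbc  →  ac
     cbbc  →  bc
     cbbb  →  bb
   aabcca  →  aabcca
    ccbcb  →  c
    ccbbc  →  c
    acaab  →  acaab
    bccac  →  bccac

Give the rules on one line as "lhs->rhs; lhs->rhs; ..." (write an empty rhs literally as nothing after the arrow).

  | bab => a
  | bbbbcb => bbbb
  | accbbc => acbc => ac
  | cbbc => bc

bab->a; cb->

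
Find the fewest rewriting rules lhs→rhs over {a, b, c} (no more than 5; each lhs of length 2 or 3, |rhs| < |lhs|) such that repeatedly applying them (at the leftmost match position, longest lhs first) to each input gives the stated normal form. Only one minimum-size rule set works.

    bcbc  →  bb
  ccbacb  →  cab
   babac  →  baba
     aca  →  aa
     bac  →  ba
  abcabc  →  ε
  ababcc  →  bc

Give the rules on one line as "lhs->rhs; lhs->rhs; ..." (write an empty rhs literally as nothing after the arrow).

  | bcbc => bb
  | ccbacb => cacb => cab
  | babac => baba
  | aca => aa

abc->cb; ac->a; cb->; cbc->b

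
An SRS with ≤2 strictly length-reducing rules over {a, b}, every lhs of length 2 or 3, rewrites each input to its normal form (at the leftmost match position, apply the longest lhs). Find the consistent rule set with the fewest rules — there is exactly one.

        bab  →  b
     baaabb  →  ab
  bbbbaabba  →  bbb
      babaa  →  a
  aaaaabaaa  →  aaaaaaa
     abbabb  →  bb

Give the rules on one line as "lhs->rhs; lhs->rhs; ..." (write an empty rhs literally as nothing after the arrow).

abb->b; ba->

  | bab => b
  | baaabb => aabb => ab
  | bbbbaabba => bbbabba => bbbba => bbb
  | babaa => baa => a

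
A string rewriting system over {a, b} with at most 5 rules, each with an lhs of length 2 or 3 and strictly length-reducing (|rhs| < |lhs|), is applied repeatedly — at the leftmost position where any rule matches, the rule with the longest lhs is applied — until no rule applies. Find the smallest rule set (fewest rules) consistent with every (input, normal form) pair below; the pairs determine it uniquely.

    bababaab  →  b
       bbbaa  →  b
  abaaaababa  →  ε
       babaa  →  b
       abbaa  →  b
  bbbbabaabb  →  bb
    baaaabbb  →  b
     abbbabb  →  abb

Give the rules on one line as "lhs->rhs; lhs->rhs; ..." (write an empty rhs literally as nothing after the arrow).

  | bababaab => ababaab => aabaab => baab => aab => b
  | bbbaa => abaa => aaa => b
  | abaaaababa => aaaaababa => baababa => aababa => baba => aba => aa => ε
  | babaa => abaa => aaa => b

aa->; aaa->b; ba->a; bbb->ab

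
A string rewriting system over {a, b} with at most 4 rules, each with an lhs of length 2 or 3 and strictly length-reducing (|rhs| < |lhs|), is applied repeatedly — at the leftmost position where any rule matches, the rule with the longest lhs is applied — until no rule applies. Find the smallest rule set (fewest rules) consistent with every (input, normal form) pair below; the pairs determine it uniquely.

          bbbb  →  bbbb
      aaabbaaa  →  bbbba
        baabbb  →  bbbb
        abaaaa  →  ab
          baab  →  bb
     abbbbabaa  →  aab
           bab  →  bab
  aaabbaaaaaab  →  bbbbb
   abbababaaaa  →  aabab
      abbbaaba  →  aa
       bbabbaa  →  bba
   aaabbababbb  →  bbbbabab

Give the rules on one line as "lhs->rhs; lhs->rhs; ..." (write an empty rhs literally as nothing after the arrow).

  | bbbb
  | aaabbaaa => bbbbaaa => bbbba
  | baabbb => bbbb
  | abaaaa => abaa => ab

aaa->bb; abb->a; baa->b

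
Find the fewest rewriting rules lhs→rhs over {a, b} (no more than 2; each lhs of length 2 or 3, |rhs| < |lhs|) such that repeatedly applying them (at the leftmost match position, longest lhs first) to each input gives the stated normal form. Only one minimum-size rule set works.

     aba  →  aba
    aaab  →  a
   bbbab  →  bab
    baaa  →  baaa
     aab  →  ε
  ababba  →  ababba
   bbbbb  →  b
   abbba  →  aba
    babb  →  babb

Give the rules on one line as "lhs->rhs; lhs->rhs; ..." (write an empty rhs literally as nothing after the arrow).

aab->; bbb->b

  | aba
  | aaab => a
  | bbbab => bab
  | baaa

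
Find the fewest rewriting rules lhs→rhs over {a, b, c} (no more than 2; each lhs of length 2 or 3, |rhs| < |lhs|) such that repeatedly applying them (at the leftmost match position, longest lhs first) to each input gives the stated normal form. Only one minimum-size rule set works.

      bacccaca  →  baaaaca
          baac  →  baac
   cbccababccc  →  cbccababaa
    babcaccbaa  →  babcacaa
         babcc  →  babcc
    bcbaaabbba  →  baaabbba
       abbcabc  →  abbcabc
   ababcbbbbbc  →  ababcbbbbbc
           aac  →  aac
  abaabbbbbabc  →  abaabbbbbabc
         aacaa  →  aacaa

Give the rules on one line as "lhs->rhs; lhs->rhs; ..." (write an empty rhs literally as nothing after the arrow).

cba->a; ccc->aa

  | bacccaca => baaaaca
  | baac
  | cbccababccc => cbccababaa
  | babcaccbaa => babcacaa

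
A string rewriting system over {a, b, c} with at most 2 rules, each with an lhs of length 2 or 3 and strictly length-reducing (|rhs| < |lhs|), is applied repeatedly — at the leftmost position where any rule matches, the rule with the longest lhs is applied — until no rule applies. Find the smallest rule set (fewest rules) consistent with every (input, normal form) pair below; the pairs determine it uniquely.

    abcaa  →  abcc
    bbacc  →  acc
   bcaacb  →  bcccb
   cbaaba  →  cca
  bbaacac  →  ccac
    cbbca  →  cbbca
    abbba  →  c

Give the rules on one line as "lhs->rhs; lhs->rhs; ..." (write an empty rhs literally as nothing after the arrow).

  | abcaa => abcc
  | bbacc => bacc => acc
  | bcaacb => bcccb
  | cbaaba => caaba => ccba => cca

aa->c; ba->a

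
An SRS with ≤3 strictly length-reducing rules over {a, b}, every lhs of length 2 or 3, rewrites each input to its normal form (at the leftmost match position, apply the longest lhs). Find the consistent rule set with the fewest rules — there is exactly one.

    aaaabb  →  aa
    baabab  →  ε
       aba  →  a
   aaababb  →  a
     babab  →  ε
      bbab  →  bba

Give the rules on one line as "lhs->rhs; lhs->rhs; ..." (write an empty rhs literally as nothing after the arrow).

ab->; baa->a; bab->ba

  | aaaabb => aaab => aa
  | baabab => abab => ab => ε
  | aba => a
  | aaababb => aaabb => aab => a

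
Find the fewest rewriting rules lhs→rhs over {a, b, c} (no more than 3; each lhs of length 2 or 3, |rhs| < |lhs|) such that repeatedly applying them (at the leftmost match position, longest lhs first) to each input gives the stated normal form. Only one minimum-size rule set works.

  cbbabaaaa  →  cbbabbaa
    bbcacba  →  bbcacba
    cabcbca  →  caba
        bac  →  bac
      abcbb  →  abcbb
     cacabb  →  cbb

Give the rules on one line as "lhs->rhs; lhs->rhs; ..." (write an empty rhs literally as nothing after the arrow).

aaa->ba; aca->; cbc->

  | cbbabaaaa => cbbabbaa
  | bbcacba
  | cabcbca => caba
  | bac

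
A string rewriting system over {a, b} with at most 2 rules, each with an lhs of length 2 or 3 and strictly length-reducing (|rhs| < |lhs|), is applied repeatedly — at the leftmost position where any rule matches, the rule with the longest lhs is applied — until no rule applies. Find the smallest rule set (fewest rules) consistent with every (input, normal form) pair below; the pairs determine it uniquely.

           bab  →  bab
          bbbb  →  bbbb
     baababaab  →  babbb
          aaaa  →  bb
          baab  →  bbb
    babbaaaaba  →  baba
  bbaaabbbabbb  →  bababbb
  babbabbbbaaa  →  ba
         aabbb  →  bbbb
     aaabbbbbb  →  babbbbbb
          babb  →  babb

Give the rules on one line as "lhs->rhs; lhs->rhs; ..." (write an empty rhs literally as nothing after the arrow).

  | bab
  | bbbb
  | baababaab => bbbabaab => babaab => babbb
  | aaaa => baa => bb

aa->b; bba->a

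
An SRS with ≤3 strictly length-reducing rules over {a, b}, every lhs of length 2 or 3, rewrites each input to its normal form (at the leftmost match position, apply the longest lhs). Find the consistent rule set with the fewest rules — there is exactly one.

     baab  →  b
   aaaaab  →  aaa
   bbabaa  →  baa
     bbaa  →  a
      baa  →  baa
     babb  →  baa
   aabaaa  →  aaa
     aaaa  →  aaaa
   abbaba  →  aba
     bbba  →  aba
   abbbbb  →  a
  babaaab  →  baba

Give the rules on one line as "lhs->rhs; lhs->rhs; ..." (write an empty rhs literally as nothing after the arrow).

  | baab => b
  | aaaaab => aaa
  | bbabaa => baa
  | bbaa => a

aab->; bb->a; bba->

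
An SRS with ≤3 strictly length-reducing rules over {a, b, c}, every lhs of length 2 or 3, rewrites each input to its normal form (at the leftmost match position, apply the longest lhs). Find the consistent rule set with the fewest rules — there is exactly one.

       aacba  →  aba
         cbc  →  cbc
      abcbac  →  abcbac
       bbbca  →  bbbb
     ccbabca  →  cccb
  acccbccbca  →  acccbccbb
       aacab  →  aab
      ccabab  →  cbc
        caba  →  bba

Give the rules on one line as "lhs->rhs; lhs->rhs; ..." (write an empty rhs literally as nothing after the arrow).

aac->a; bab->c; ca->b

  | aacba => aba
  | cbc
  | abcbac
  | bbbca => bbbb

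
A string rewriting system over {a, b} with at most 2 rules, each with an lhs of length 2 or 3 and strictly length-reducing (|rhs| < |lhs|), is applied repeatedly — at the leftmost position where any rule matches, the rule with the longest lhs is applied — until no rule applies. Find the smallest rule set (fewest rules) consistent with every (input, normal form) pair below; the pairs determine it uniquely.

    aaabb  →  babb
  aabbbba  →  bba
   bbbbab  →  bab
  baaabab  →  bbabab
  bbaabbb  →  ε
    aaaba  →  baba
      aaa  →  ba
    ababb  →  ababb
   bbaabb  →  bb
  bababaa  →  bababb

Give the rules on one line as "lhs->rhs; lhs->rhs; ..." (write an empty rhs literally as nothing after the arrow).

aa->b; bbb->

  | aaabb => babb
  | aabbbba => bbbbba => bba
  | bbbbab => bab
  | baaabab => bbabab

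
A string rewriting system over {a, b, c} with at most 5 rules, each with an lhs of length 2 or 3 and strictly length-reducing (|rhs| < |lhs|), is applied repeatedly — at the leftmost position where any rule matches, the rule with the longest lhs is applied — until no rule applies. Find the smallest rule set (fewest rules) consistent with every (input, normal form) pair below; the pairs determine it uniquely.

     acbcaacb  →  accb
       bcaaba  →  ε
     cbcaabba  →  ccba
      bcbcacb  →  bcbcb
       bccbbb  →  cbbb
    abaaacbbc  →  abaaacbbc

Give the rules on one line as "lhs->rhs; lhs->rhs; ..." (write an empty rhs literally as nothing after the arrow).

  | acbcaacb => acbacb => accb
  | bcaaba => baba => ca => ε
  | cbcaabba => cbabba => ccba
  | bcbcacb => bcbcb

bab->c; bac->c; bcc->c; ca->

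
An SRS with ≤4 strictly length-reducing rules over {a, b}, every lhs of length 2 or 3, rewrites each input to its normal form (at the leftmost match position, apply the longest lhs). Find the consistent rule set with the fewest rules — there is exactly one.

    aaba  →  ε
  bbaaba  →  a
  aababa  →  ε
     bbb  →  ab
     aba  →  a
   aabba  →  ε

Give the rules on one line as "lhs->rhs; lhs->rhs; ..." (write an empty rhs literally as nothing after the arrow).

aa->; ba->; bb->a

  | aaba => ba => ε
  | bbaaba => aaaba => aba => a
  | aababa => baba => ba => ε
  | bbb => ab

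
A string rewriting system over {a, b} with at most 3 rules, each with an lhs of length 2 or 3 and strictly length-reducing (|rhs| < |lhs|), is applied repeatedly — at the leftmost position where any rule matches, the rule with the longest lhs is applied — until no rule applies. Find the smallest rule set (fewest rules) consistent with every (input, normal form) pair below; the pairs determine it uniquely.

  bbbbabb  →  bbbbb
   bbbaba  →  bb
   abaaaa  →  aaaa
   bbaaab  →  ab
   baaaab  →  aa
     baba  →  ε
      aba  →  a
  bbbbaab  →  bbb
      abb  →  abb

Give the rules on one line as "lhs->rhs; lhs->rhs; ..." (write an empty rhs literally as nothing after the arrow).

aab->a; ba->

  | bbbbabb => bbbbb
  | bbbaba => bbba => bb
  | abaaaa => aaaa
  | bbaaab => baab => ab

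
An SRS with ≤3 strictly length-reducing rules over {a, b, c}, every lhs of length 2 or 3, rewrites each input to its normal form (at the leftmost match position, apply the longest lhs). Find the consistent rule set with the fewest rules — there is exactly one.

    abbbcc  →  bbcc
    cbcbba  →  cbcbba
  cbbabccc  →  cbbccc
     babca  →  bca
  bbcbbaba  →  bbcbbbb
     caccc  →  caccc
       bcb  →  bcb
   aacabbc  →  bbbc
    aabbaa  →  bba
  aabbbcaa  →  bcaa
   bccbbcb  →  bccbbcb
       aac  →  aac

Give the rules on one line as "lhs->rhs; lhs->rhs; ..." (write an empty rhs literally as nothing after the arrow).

  | abbbcc => bbcc
  | cbcbba
  | cbbabccc => cbbccc
  | babca => bca

ab->; aba->bb; aca->bb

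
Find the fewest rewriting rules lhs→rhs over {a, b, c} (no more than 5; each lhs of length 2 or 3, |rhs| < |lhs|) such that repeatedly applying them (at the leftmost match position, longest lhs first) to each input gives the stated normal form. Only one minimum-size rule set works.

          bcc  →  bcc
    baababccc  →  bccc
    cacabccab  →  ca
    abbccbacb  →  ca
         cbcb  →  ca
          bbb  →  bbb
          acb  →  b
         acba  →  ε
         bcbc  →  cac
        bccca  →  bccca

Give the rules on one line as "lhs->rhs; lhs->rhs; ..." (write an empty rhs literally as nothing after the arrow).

ab->b; ba->; bcb->ca; cb->b

  | bcc
  | baababccc => ababccc => babccc => bccc
  | cacabccab => cacbccab => cabccab => cbccab => bccab => bccb => bcb => ca
  | abbccbacb => bbccbacb => bbcbacb => bcaacb => bcaab => bcab => bcb => ca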